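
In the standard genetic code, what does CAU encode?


Standard genetic code lookup.
Codon CAU -> His

His


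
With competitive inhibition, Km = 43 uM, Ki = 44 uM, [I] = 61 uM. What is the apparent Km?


Km_app = Km * (1 + [I]/Ki)
Km_app = 43 * (1 + 61/44)
Km_app = 102.6136 uM

102.6136 uM


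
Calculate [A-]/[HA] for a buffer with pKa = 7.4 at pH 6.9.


[A-]/[HA] = 10^(pH - pKa)
= 10^(6.9 - 7.4)
= 0.3162

0.3162


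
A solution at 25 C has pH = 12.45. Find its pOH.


pOH = 14 - pH
pOH = 14 - 12.45
pOH = 1.55

1.55


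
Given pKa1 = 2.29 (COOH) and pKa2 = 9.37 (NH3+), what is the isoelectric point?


pI = (pKa1 + pKa2) / 2
pI = (2.29 + 9.37) / 2
pI = 5.83

5.83


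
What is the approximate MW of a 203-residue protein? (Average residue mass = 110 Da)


MW = n_residues * 110 Da
MW = 203 * 110
MW = 22330 Da

22330 Da


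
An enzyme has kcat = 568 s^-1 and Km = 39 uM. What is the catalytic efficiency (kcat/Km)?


Catalytic efficiency = kcat / Km
= 568 / 39
= 14.5641 uM^-1*s^-1

14.5641 uM^-1*s^-1


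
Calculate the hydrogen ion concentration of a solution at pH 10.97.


[H+] = 10^(-pH)
[H+] = 10^(-10.97)
[H+] = 1.072e-11 M

1.072e-11 M


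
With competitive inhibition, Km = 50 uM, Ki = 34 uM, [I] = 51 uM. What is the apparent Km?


Km_app = Km * (1 + [I]/Ki)
Km_app = 50 * (1 + 51/34)
Km_app = 125.0 uM

125.0 uM


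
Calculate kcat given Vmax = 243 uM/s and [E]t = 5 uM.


kcat = Vmax / [E]t
kcat = 243 / 5
kcat = 48.6 s^-1

48.6 s^-1


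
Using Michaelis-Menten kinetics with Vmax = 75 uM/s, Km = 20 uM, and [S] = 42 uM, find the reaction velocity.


v = Vmax * [S] / (Km + [S])
v = 75 * 42 / (20 + 42)
v = 50.8065 uM/s

50.8065 uM/s


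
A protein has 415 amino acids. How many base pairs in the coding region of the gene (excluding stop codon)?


Each amino acid = 1 codon = 3 bp
bp = 415 * 3 = 1245 bp

1245 bp


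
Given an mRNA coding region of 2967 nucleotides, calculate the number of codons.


codons = nucleotides / 3
codons = 2967 / 3 = 989

989


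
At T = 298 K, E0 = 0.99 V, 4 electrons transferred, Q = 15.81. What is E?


E = E0 - (RT/nF) * ln(Q)
E = 0.99 - (8.314 * 298 / (4 * 96485)) * ln(15.81)
E = 0.9723 V

0.9723 V


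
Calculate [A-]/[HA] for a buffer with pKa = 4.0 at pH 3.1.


[A-]/[HA] = 10^(pH - pKa)
= 10^(3.1 - 4.0)
= 0.1259

0.1259


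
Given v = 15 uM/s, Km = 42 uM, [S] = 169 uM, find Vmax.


Vmax = v * (Km + [S]) / [S]
Vmax = 15 * (42 + 169) / 169
Vmax = 18.7278 uM/s

18.7278 uM/s


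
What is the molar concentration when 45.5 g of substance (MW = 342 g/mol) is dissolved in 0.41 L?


C = (mass / MW) / volume
C = (45.5 / 342) / 0.41
C = 0.3245 M

0.3245 M


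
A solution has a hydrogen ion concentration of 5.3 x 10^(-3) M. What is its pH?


pH = -log10([H+])
pH = -log10(5.3 x 10^(-3))
pH = 2.2757

2.2757


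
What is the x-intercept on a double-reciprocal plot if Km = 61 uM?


x-intercept = -1/Km
= -1/61
= -0.0164 1/uM

-0.0164 1/uM


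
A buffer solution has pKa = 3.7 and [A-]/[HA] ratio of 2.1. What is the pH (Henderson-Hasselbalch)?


pH = pKa + log10([A-]/[HA])
pH = 3.7 + log10(2.1)
pH = 4.0222

4.0222


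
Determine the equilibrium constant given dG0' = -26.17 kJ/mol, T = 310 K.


Keq = exp(-dG0 * 1000 / (R * T))
Keq = exp(-(-26.17) * 1000 / (8.314 * 310))
Keq = 25690.5778

25690.5778


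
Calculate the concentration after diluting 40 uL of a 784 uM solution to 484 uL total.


C2 = C1 * V1 / V2
C2 = 784 * 40 / 484
C2 = 64.7934 uM

64.7934 uM


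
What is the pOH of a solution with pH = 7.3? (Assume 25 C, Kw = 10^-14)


pOH = 14 - pH
pOH = 14 - 7.3
pOH = 6.7

6.7


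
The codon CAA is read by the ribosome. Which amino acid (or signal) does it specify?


Standard genetic code lookup.
Codon CAA -> Gln

Gln


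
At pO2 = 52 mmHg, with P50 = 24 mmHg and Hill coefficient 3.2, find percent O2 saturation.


Y = pO2^n / (P50^n + pO2^n)
Y = 52^3.2 / (24^3.2 + 52^3.2)
Y = 92.23%

92.23%


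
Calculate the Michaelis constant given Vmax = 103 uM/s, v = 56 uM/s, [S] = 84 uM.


Km = [S] * (Vmax - v) / v
Km = 84 * (103 - 56) / 56
Km = 70.5 uM

70.5 uM


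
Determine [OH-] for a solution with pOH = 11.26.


[OH-] = 10^(-pOH)
[OH-] = 10^(-11.26)
[OH-] = 5.495e-12 M

5.495e-12 M


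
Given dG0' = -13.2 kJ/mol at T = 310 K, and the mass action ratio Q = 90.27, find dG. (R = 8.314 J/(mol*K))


dG = dG0' + RT * ln(Q) / 1000
dG = -13.2 + 8.314 * 310 * ln(90.27) / 1000
dG = -1.5947 kJ/mol

-1.5947 kJ/mol


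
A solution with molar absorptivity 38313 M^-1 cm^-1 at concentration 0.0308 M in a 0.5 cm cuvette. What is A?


A = epsilon * c * l
A = 38313 * 0.0308 * 0.5
A = 590.0202

590.0202


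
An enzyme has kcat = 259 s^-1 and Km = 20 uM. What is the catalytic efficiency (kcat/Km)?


Catalytic efficiency = kcat / Km
= 259 / 20
= 12.95 uM^-1*s^-1

12.95 uM^-1*s^-1


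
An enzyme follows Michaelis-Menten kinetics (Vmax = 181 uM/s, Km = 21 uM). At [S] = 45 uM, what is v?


v = Vmax * [S] / (Km + [S])
v = 181 * 45 / (21 + 45)
v = 123.4091 uM/s

123.4091 uM/s


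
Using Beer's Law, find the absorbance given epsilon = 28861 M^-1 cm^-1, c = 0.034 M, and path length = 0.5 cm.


A = epsilon * c * l
A = 28861 * 0.034 * 0.5
A = 490.637

490.637


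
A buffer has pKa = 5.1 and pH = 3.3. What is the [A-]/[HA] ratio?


[A-]/[HA] = 10^(pH - pKa)
= 10^(3.3 - 5.1)
= 0.0158

0.0158


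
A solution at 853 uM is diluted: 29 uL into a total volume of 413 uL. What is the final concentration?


C2 = C1 * V1 / V2
C2 = 853 * 29 / 413
C2 = 59.8959 uM

59.8959 uM


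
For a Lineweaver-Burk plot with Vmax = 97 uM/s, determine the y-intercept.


y-intercept = 1/Vmax
= 1/97
= 0.0103 s/uM

0.0103 s/uM


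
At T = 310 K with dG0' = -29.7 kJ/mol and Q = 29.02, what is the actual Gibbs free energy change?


dG = dG0' + RT * ln(Q) / 1000
dG = -29.7 + 8.314 * 310 * ln(29.02) / 1000
dG = -21.0196 kJ/mol

-21.0196 kJ/mol


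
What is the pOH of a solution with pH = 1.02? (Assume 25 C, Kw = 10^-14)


pOH = 14 - pH
pOH = 14 - 1.02
pOH = 12.98

12.98


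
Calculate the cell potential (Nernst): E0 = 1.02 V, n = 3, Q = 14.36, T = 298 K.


E = E0 - (RT/nF) * ln(Q)
E = 1.02 - (8.314 * 298 / (3 * 96485)) * ln(14.36)
E = 0.9972 V

0.9972 V


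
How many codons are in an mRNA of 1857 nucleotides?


codons = nucleotides / 3
codons = 1857 / 3 = 619

619


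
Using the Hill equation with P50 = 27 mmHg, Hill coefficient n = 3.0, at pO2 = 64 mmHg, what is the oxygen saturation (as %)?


Y = pO2^n / (P50^n + pO2^n)
Y = 64^3.0 / (27^3.0 + 64^3.0)
Y = 93.02%

93.02%


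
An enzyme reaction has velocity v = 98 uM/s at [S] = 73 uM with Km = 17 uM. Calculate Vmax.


Vmax = v * (Km + [S]) / [S]
Vmax = 98 * (17 + 73) / 73
Vmax = 120.8219 uM/s

120.8219 uM/s


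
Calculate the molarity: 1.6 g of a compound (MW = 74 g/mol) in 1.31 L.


C = (mass / MW) / volume
C = (1.6 / 74) / 1.31
C = 0.0165 M

0.0165 M


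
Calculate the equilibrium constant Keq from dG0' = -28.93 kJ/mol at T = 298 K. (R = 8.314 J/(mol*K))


Keq = exp(-dG0 * 1000 / (R * T))
Keq = exp(-(-28.93) * 1000 / (8.314 * 298))
Keq = 117801.2899

117801.2899


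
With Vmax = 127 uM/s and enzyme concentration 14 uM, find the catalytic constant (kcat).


kcat = Vmax / [E]t
kcat = 127 / 14
kcat = 9.0714 s^-1

9.0714 s^-1


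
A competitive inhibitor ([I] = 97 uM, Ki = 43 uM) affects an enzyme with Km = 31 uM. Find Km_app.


Km_app = Km * (1 + [I]/Ki)
Km_app = 31 * (1 + 97/43)
Km_app = 100.9302 uM

100.9302 uM


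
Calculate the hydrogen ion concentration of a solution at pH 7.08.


[H+] = 10^(-pH)
[H+] = 10^(-7.08)
[H+] = 8.318e-08 M

8.318e-08 M


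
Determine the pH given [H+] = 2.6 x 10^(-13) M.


pH = -log10([H+])
pH = -log10(2.6 x 10^(-13))
pH = 12.585

12.585


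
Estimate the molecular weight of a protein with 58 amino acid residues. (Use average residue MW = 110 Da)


MW = n_residues * 110 Da
MW = 58 * 110
MW = 6380 Da

6380 Da


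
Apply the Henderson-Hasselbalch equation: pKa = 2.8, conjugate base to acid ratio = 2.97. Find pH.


pH = pKa + log10([A-]/[HA])
pH = 2.8 + log10(2.97)
pH = 3.2728

3.2728


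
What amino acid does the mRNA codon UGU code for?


Standard genetic code lookup.
Codon UGU -> Cys

Cys


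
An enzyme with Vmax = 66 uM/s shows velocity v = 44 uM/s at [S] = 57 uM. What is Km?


Km = [S] * (Vmax - v) / v
Km = 57 * (66 - 44) / 44
Km = 28.5 uM

28.5 uM


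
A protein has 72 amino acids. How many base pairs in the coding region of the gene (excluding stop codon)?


Each amino acid = 1 codon = 3 bp
bp = 72 * 3 = 216 bp

216 bp


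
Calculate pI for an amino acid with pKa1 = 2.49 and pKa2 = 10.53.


pI = (pKa1 + pKa2) / 2
pI = (2.49 + 10.53) / 2
pI = 6.51

6.51


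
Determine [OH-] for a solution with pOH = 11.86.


[OH-] = 10^(-pOH)
[OH-] = 10^(-11.86)
[OH-] = 1.380e-12 M

1.380e-12 M


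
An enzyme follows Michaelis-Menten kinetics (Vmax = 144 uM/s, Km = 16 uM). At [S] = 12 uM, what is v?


v = Vmax * [S] / (Km + [S])
v = 144 * 12 / (16 + 12)
v = 61.7143 uM/s

61.7143 uM/s


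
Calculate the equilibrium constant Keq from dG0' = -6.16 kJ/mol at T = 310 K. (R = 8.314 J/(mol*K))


Keq = exp(-dG0 * 1000 / (R * T))
Keq = exp(-(-6.16) * 1000 / (8.314 * 310))
Keq = 10.9142

10.9142


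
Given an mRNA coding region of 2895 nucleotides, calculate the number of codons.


codons = nucleotides / 3
codons = 2895 / 3 = 965

965


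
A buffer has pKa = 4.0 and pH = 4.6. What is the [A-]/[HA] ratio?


[A-]/[HA] = 10^(pH - pKa)
= 10^(4.6 - 4.0)
= 3.9811

3.9811


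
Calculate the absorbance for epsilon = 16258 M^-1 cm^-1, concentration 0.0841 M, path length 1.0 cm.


A = epsilon * c * l
A = 16258 * 0.0841 * 1.0
A = 1367.2978

1367.2978


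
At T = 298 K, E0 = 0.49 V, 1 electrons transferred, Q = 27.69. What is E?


E = E0 - (RT/nF) * ln(Q)
E = 0.49 - (8.314 * 298 / (1 * 96485)) * ln(27.69)
E = 0.4047 V

0.4047 V


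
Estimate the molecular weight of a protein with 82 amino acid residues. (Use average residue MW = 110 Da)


MW = n_residues * 110 Da
MW = 82 * 110
MW = 9020 Da

9020 Da


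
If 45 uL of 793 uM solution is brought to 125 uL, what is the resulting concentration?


C2 = C1 * V1 / V2
C2 = 793 * 45 / 125
C2 = 285.48 uM

285.48 uM


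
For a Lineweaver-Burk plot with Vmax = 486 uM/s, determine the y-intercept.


y-intercept = 1/Vmax
= 1/486
= 0.0021 s/uM

0.0021 s/uM


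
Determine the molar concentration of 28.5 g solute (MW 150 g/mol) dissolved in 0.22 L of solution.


C = (mass / MW) / volume
C = (28.5 / 150) / 0.22
C = 0.8636 M

0.8636 M


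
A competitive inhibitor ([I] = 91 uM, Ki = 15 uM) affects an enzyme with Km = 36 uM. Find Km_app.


Km_app = Km * (1 + [I]/Ki)
Km_app = 36 * (1 + 91/15)
Km_app = 254.4 uM

254.4 uM


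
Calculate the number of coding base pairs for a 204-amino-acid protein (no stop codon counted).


Each amino acid = 1 codon = 3 bp
bp = 204 * 3 = 612 bp

612 bp


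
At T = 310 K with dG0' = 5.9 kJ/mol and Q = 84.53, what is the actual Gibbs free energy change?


dG = dG0' + RT * ln(Q) / 1000
dG = 5.9 + 8.314 * 310 * ln(84.53) / 1000
dG = 17.3359 kJ/mol

17.3359 kJ/mol


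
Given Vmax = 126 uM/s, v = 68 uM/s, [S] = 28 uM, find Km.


Km = [S] * (Vmax - v) / v
Km = 28 * (126 - 68) / 68
Km = 23.8824 uM

23.8824 uM


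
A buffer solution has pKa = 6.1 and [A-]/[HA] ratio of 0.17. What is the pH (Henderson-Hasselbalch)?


pH = pKa + log10([A-]/[HA])
pH = 6.1 + log10(0.17)
pH = 5.3304

5.3304


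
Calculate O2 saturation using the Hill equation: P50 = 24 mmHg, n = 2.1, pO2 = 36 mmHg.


Y = pO2^n / (P50^n + pO2^n)
Y = 36^2.1 / (24^2.1 + 36^2.1)
Y = 70.09%

70.09%


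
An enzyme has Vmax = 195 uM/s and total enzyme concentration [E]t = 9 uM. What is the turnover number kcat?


kcat = Vmax / [E]t
kcat = 195 / 9
kcat = 21.6667 s^-1

21.6667 s^-1


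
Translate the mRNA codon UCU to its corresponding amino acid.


Standard genetic code lookup.
Codon UCU -> Ser

Ser


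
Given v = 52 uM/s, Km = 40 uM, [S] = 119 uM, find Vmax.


Vmax = v * (Km + [S]) / [S]
Vmax = 52 * (40 + 119) / 119
Vmax = 69.479 uM/s

69.479 uM/s


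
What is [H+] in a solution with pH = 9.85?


[H+] = 10^(-pH)
[H+] = 10^(-9.85)
[H+] = 1.413e-10 M

1.413e-10 M


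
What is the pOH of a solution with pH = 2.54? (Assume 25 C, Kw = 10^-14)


pOH = 14 - pH
pOH = 14 - 2.54
pOH = 11.46

11.46


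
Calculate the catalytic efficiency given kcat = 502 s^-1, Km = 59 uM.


Catalytic efficiency = kcat / Km
= 502 / 59
= 8.5085 uM^-1*s^-1

8.5085 uM^-1*s^-1


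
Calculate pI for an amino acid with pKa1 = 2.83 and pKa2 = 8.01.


pI = (pKa1 + pKa2) / 2
pI = (2.83 + 8.01) / 2
pI = 5.42

5.42


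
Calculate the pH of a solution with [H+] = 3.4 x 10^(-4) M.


pH = -log10([H+])
pH = -log10(3.4 x 10^(-4))
pH = 3.4685

3.4685


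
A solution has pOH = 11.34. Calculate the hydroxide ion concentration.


[OH-] = 10^(-pOH)
[OH-] = 10^(-11.34)
[OH-] = 4.571e-12 M

4.571e-12 M


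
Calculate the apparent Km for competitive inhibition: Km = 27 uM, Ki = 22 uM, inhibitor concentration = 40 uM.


Km_app = Km * (1 + [I]/Ki)
Km_app = 27 * (1 + 40/22)
Km_app = 76.0909 uM

76.0909 uM


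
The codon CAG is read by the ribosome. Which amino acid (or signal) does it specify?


Standard genetic code lookup.
Codon CAG -> Gln

Gln


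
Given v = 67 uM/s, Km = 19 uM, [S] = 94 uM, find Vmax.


Vmax = v * (Km + [S]) / [S]
Vmax = 67 * (19 + 94) / 94
Vmax = 80.5426 uM/s

80.5426 uM/s


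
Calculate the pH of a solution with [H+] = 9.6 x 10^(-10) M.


pH = -log10([H+])
pH = -log10(9.6 x 10^(-10))
pH = 9.0177

9.0177


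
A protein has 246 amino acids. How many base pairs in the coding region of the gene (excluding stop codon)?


Each amino acid = 1 codon = 3 bp
bp = 246 * 3 = 738 bp

738 bp


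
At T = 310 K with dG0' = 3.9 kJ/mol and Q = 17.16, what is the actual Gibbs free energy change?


dG = dG0' + RT * ln(Q) / 1000
dG = 3.9 + 8.314 * 310 * ln(17.16) / 1000
dG = 11.2263 kJ/mol

11.2263 kJ/mol


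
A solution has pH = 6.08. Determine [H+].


[H+] = 10^(-pH)
[H+] = 10^(-6.08)
[H+] = 8.318e-07 M

8.318e-07 M


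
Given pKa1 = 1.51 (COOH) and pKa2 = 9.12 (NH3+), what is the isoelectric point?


pI = (pKa1 + pKa2) / 2
pI = (1.51 + 9.12) / 2
pI = 5.315

5.315


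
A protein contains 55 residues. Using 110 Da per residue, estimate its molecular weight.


MW = n_residues * 110 Da
MW = 55 * 110
MW = 6050 Da

6050 Da


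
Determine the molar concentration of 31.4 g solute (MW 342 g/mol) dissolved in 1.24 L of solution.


C = (mass / MW) / volume
C = (31.4 / 342) / 1.24
C = 0.074 M

0.074 M


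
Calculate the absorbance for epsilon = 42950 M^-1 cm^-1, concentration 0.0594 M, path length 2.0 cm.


A = epsilon * c * l
A = 42950 * 0.0594 * 2.0
A = 5102.46

5102.46


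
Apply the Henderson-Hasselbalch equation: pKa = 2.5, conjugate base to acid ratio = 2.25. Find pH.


pH = pKa + log10([A-]/[HA])
pH = 2.5 + log10(2.25)
pH = 2.8522

2.8522


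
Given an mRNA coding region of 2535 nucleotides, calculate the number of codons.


codons = nucleotides / 3
codons = 2535 / 3 = 845

845


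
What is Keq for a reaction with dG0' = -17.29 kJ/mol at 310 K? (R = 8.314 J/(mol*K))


Keq = exp(-dG0 * 1000 / (R * T))
Keq = exp(-(-17.29) * 1000 / (8.314 * 310))
Keq = 819.3136

819.3136


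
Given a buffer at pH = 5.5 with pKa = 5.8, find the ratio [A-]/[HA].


[A-]/[HA] = 10^(pH - pKa)
= 10^(5.5 - 5.8)
= 0.5012

0.5012


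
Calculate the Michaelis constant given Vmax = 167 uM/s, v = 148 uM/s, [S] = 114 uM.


Km = [S] * (Vmax - v) / v
Km = 114 * (167 - 148) / 148
Km = 14.6351 uM

14.6351 uM


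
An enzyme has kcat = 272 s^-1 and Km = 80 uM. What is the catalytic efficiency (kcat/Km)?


Catalytic efficiency = kcat / Km
= 272 / 80
= 3.4 uM^-1*s^-1

3.4 uM^-1*s^-1


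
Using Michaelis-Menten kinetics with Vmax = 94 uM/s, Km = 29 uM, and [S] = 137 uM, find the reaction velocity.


v = Vmax * [S] / (Km + [S])
v = 94 * 137 / (29 + 137)
v = 77.5783 uM/s

77.5783 uM/s


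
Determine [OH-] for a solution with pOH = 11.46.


[OH-] = 10^(-pOH)
[OH-] = 10^(-11.46)
[OH-] = 3.467e-12 M

3.467e-12 M


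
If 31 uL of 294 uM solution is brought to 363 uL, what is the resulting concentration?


C2 = C1 * V1 / V2
C2 = 294 * 31 / 363
C2 = 25.1074 uM

25.1074 uM


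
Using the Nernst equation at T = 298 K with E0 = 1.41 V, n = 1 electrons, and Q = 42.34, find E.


E = E0 - (RT/nF) * ln(Q)
E = 1.41 - (8.314 * 298 / (1 * 96485)) * ln(42.34)
E = 1.3138 V

1.3138 V


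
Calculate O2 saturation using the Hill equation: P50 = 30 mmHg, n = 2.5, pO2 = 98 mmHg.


Y = pO2^n / (P50^n + pO2^n)
Y = 98^2.5 / (30^2.5 + 98^2.5)
Y = 95.07%

95.07%


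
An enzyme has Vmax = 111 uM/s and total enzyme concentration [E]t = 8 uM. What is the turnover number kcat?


kcat = Vmax / [E]t
kcat = 111 / 8
kcat = 13.875 s^-1

13.875 s^-1


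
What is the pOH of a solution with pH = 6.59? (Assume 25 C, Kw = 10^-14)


pOH = 14 - pH
pOH = 14 - 6.59
pOH = 7.41

7.41


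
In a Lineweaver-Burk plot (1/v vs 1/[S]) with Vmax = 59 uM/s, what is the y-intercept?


y-intercept = 1/Vmax
= 1/59
= 0.0169 s/uM

0.0169 s/uM


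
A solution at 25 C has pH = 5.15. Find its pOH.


pOH = 14 - pH
pOH = 14 - 5.15
pOH = 8.85

8.85


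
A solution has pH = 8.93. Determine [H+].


[H+] = 10^(-pH)
[H+] = 10^(-8.93)
[H+] = 1.175e-09 M

1.175e-09 M


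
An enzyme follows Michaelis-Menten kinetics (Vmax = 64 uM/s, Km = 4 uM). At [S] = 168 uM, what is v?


v = Vmax * [S] / (Km + [S])
v = 64 * 168 / (4 + 168)
v = 62.5116 uM/s

62.5116 uM/s


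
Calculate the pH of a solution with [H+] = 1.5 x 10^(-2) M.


pH = -log10([H+])
pH = -log10(1.5 x 10^(-2))
pH = 1.8239

1.8239


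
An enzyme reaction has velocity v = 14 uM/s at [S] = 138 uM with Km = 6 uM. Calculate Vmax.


Vmax = v * (Km + [S]) / [S]
Vmax = 14 * (6 + 138) / 138
Vmax = 14.6087 uM/s

14.6087 uM/s


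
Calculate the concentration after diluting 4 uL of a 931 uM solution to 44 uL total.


C2 = C1 * V1 / V2
C2 = 931 * 4 / 44
C2 = 84.6364 uM

84.6364 uM


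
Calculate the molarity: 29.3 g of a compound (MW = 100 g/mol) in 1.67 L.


C = (mass / MW) / volume
C = (29.3 / 100) / 1.67
C = 0.1754 M

0.1754 M


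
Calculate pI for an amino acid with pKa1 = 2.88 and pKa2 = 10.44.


pI = (pKa1 + pKa2) / 2
pI = (2.88 + 10.44) / 2
pI = 6.66

6.66


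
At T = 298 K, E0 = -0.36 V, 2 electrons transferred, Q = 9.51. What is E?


E = E0 - (RT/nF) * ln(Q)
E = -0.36 - (8.314 * 298 / (2 * 96485)) * ln(9.51)
E = -0.3889 V

-0.3889 V


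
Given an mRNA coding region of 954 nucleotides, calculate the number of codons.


codons = nucleotides / 3
codons = 954 / 3 = 318

318


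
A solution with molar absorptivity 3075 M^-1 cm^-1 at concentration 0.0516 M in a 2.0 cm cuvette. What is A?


A = epsilon * c * l
A = 3075 * 0.0516 * 2.0
A = 317.34

317.34


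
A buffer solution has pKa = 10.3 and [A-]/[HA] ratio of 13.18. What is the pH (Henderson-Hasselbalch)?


pH = pKa + log10([A-]/[HA])
pH = 10.3 + log10(13.18)
pH = 11.4199

11.4199


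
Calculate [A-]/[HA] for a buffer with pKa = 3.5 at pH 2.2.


[A-]/[HA] = 10^(pH - pKa)
= 10^(2.2 - 3.5)
= 0.0501

0.0501


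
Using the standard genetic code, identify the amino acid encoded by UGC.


Standard genetic code lookup.
Codon UGC -> Cys

Cys


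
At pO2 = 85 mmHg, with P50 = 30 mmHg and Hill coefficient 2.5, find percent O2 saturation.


Y = pO2^n / (P50^n + pO2^n)
Y = 85^2.5 / (30^2.5 + 85^2.5)
Y = 93.11%

93.11%


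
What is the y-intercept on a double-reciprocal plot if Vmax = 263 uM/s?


y-intercept = 1/Vmax
= 1/263
= 0.0038 s/uM

0.0038 s/uM


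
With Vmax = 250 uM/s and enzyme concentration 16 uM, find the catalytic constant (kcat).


kcat = Vmax / [E]t
kcat = 250 / 16
kcat = 15.625 s^-1

15.625 s^-1


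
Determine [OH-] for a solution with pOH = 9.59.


[OH-] = 10^(-pOH)
[OH-] = 10^(-9.59)
[OH-] = 2.570e-10 M

2.570e-10 M


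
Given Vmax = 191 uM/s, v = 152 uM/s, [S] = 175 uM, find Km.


Km = [S] * (Vmax - v) / v
Km = 175 * (191 - 152) / 152
Km = 44.9013 uM

44.9013 uM


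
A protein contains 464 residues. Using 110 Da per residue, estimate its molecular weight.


MW = n_residues * 110 Da
MW = 464 * 110
MW = 51040 Da

51040 Da


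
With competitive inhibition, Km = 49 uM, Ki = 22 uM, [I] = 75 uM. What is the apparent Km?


Km_app = Km * (1 + [I]/Ki)
Km_app = 49 * (1 + 75/22)
Km_app = 216.0455 uM

216.0455 uM


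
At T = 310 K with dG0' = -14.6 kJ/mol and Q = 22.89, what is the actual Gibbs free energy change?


dG = dG0' + RT * ln(Q) / 1000
dG = -14.6 + 8.314 * 310 * ln(22.89) / 1000
dG = -6.5311 kJ/mol

-6.5311 kJ/mol


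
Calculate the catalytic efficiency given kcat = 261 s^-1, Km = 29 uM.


Catalytic efficiency = kcat / Km
= 261 / 29
= 9.0 uM^-1*s^-1

9.0 uM^-1*s^-1


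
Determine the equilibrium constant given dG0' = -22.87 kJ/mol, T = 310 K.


Keq = exp(-dG0 * 1000 / (R * T))
Keq = exp(-(-22.87) * 1000 / (8.314 * 310))
Keq = 7140.1547

7140.1547


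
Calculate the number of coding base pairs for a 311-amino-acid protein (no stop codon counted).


Each amino acid = 1 codon = 3 bp
bp = 311 * 3 = 933 bp

933 bp


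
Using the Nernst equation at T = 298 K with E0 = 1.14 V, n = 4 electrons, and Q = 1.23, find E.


E = E0 - (RT/nF) * ln(Q)
E = 1.14 - (8.314 * 298 / (4 * 96485)) * ln(1.23)
E = 1.1387 V

1.1387 V


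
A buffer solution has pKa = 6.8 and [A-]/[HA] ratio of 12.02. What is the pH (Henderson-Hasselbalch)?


pH = pKa + log10([A-]/[HA])
pH = 6.8 + log10(12.02)
pH = 7.8799

7.8799


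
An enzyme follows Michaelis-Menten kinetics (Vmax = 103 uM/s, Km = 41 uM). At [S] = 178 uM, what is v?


v = Vmax * [S] / (Km + [S])
v = 103 * 178 / (41 + 178)
v = 83.7169 uM/s

83.7169 uM/s


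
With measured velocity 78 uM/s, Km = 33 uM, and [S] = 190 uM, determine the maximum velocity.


Vmax = v * (Km + [S]) / [S]
Vmax = 78 * (33 + 190) / 190
Vmax = 91.5474 uM/s

91.5474 uM/s


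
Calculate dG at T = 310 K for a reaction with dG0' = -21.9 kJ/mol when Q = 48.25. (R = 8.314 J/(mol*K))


dG = dG0' + RT * ln(Q) / 1000
dG = -21.9 + 8.314 * 310 * ln(48.25) / 1000
dG = -11.9092 kJ/mol

-11.9092 kJ/mol


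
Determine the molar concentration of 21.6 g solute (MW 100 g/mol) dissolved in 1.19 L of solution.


C = (mass / MW) / volume
C = (21.6 / 100) / 1.19
C = 0.1815 M

0.1815 M


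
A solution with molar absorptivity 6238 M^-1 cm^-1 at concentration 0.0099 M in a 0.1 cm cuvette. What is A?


A = epsilon * c * l
A = 6238 * 0.0099 * 0.1
A = 6.1756

6.1756


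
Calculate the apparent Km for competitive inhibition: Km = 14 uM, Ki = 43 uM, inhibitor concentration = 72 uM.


Km_app = Km * (1 + [I]/Ki)
Km_app = 14 * (1 + 72/43)
Km_app = 37.4419 uM

37.4419 uM


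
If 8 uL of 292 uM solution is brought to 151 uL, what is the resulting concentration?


C2 = C1 * V1 / V2
C2 = 292 * 8 / 151
C2 = 15.4702 uM

15.4702 uM


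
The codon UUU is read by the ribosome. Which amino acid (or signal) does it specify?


Standard genetic code lookup.
Codon UUU -> Phe

Phe


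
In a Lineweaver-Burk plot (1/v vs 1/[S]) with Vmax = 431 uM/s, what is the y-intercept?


y-intercept = 1/Vmax
= 1/431
= 0.0023 s/uM

0.0023 s/uM


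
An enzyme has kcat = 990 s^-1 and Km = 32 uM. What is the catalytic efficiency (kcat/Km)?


Catalytic efficiency = kcat / Km
= 990 / 32
= 30.9375 uM^-1*s^-1

30.9375 uM^-1*s^-1


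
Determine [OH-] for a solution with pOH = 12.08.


[OH-] = 10^(-pOH)
[OH-] = 10^(-12.08)
[OH-] = 8.318e-13 M

8.318e-13 M


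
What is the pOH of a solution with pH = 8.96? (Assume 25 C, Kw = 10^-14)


pOH = 14 - pH
pOH = 14 - 8.96
pOH = 5.04

5.04


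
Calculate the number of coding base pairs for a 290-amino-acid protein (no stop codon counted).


Each amino acid = 1 codon = 3 bp
bp = 290 * 3 = 870 bp

870 bp


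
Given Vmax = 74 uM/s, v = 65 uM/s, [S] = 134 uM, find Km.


Km = [S] * (Vmax - v) / v
Km = 134 * (74 - 65) / 65
Km = 18.5538 uM

18.5538 uM


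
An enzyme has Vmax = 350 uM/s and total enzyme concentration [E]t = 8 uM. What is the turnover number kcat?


kcat = Vmax / [E]t
kcat = 350 / 8
kcat = 43.75 s^-1

43.75 s^-1


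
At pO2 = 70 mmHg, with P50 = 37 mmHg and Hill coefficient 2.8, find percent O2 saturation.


Y = pO2^n / (P50^n + pO2^n)
Y = 70^2.8 / (37^2.8 + 70^2.8)
Y = 85.63%

85.63%


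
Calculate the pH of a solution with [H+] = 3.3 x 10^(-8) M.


pH = -log10([H+])
pH = -log10(3.3 x 10^(-8))
pH = 7.4815

7.4815


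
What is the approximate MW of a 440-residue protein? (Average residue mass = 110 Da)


MW = n_residues * 110 Da
MW = 440 * 110
MW = 48400 Da

48400 Da


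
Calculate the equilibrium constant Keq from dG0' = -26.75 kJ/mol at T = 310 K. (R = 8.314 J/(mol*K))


Keq = exp(-dG0 * 1000 / (R * T))
Keq = exp(-(-26.75) * 1000 / (8.314 * 310))
Keq = 32174.1238

32174.1238


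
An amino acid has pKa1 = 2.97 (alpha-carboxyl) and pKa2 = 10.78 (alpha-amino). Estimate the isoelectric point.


pI = (pKa1 + pKa2) / 2
pI = (2.97 + 10.78) / 2
pI = 6.875

6.875


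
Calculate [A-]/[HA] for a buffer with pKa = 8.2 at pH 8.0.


[A-]/[HA] = 10^(pH - pKa)
= 10^(8.0 - 8.2)
= 0.631

0.631


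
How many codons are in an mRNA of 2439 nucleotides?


codons = nucleotides / 3
codons = 2439 / 3 = 813

813


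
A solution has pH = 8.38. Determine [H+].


[H+] = 10^(-pH)
[H+] = 10^(-8.38)
[H+] = 4.169e-09 M

4.169e-09 M


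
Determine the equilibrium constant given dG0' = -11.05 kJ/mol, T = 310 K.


Keq = exp(-dG0 * 1000 / (R * T))
Keq = exp(-(-11.05) * 1000 / (8.314 * 310))
Keq = 72.7745

72.7745


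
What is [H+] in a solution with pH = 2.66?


[H+] = 10^(-pH)
[H+] = 10^(-2.66)
[H+] = 0.0022 M

0.0022 M


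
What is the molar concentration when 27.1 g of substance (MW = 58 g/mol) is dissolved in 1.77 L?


C = (mass / MW) / volume
C = (27.1 / 58) / 1.77
C = 0.264 M

0.264 M


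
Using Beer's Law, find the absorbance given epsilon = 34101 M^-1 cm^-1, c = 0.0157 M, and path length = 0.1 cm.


A = epsilon * c * l
A = 34101 * 0.0157 * 0.1
A = 53.5386

53.5386


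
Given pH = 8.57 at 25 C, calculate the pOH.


pOH = 14 - pH
pOH = 14 - 8.57
pOH = 5.43

5.43


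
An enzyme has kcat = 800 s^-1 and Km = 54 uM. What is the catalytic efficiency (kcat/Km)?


Catalytic efficiency = kcat / Km
= 800 / 54
= 14.8148 uM^-1*s^-1

14.8148 uM^-1*s^-1


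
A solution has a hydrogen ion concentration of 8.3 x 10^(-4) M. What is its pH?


pH = -log10([H+])
pH = -log10(8.3 x 10^(-4))
pH = 3.0809

3.0809


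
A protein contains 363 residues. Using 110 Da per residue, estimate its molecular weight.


MW = n_residues * 110 Da
MW = 363 * 110
MW = 39930 Da

39930 Da


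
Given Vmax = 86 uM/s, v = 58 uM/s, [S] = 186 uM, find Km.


Km = [S] * (Vmax - v) / v
Km = 186 * (86 - 58) / 58
Km = 89.7931 uM

89.7931 uM


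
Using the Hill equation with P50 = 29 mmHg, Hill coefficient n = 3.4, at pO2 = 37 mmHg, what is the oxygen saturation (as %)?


Y = pO2^n / (P50^n + pO2^n)
Y = 37^3.4 / (29^3.4 + 37^3.4)
Y = 69.6%

69.6%


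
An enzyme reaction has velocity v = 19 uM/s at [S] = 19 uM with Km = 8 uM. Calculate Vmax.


Vmax = v * (Km + [S]) / [S]
Vmax = 19 * (8 + 19) / 19
Vmax = 27.0 uM/s

27.0 uM/s


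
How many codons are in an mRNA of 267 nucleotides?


codons = nucleotides / 3
codons = 267 / 3 = 89

89


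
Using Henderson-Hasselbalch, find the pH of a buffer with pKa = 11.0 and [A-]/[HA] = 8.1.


pH = pKa + log10([A-]/[HA])
pH = 11.0 + log10(8.1)
pH = 11.9085

11.9085


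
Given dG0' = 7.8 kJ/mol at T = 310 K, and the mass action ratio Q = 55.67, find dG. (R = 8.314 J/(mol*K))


dG = dG0' + RT * ln(Q) / 1000
dG = 7.8 + 8.314 * 310 * ln(55.67) / 1000
dG = 18.1595 kJ/mol

18.1595 kJ/mol


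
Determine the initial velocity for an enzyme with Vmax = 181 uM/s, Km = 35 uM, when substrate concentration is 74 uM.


v = Vmax * [S] / (Km + [S])
v = 181 * 74 / (35 + 74)
v = 122.8807 uM/s

122.8807 uM/s


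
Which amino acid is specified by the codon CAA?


Standard genetic code lookup.
Codon CAA -> Gln

Gln


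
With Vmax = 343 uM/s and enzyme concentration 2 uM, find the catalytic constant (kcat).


kcat = Vmax / [E]t
kcat = 343 / 2
kcat = 171.5 s^-1

171.5 s^-1


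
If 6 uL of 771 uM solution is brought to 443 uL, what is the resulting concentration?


C2 = C1 * V1 / V2
C2 = 771 * 6 / 443
C2 = 10.4424 uM

10.4424 uM


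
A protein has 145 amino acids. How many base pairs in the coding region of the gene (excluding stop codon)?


Each amino acid = 1 codon = 3 bp
bp = 145 * 3 = 435 bp

435 bp


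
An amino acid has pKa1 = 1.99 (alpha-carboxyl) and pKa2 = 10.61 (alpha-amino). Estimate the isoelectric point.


pI = (pKa1 + pKa2) / 2
pI = (1.99 + 10.61) / 2
pI = 6.3

6.3


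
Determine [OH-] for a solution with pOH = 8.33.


[OH-] = 10^(-pOH)
[OH-] = 10^(-8.33)
[OH-] = 4.677e-09 M

4.677e-09 M


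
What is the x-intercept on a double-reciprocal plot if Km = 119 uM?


x-intercept = -1/Km
= -1/119
= -0.0084 1/uM

-0.0084 1/uM


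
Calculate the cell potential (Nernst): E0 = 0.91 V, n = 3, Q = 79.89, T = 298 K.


E = E0 - (RT/nF) * ln(Q)
E = 0.91 - (8.314 * 298 / (3 * 96485)) * ln(79.89)
E = 0.8725 V

0.8725 V


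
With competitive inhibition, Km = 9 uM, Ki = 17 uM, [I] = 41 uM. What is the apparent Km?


Km_app = Km * (1 + [I]/Ki)
Km_app = 9 * (1 + 41/17)
Km_app = 30.7059 uM

30.7059 uM


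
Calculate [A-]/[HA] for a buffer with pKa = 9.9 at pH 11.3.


[A-]/[HA] = 10^(pH - pKa)
= 10^(11.3 - 9.9)
= 25.1189

25.1189


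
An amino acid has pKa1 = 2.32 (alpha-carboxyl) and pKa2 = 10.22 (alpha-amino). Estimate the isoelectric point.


pI = (pKa1 + pKa2) / 2
pI = (2.32 + 10.22) / 2
pI = 6.27

6.27


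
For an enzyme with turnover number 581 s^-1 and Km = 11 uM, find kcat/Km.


Catalytic efficiency = kcat / Km
= 581 / 11
= 52.8182 uM^-1*s^-1

52.8182 uM^-1*s^-1


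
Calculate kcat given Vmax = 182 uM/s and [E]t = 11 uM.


kcat = Vmax / [E]t
kcat = 182 / 11
kcat = 16.5455 s^-1

16.5455 s^-1


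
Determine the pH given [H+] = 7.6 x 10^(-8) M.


pH = -log10([H+])
pH = -log10(7.6 x 10^(-8))
pH = 7.1192

7.1192


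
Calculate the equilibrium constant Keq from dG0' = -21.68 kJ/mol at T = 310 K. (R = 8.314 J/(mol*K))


Keq = exp(-dG0 * 1000 / (R * T))
Keq = exp(-(-21.68) * 1000 / (8.314 * 310))
Keq = 4499.7332

4499.7332


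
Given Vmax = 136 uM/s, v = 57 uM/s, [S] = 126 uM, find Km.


Km = [S] * (Vmax - v) / v
Km = 126 * (136 - 57) / 57
Km = 174.6316 uM

174.6316 uM


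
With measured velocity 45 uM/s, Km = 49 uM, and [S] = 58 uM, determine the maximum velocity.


Vmax = v * (Km + [S]) / [S]
Vmax = 45 * (49 + 58) / 58
Vmax = 83.0172 uM/s

83.0172 uM/s


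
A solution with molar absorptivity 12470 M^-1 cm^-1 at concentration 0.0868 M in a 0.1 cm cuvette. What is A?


A = epsilon * c * l
A = 12470 * 0.0868 * 0.1
A = 108.2396

108.2396


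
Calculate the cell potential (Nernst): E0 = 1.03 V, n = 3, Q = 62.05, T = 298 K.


E = E0 - (RT/nF) * ln(Q)
E = 1.03 - (8.314 * 298 / (3 * 96485)) * ln(62.05)
E = 0.9947 V

0.9947 V


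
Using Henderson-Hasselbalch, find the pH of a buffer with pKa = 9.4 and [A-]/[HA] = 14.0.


pH = pKa + log10([A-]/[HA])
pH = 9.4 + log10(14.0)
pH = 10.5461

10.5461


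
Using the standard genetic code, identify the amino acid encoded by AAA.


Standard genetic code lookup.
Codon AAA -> Lys

Lys


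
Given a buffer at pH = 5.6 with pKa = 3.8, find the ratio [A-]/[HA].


[A-]/[HA] = 10^(pH - pKa)
= 10^(5.6 - 3.8)
= 63.0957

63.0957


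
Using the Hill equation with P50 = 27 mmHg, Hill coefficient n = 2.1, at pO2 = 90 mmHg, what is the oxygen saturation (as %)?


Y = pO2^n / (P50^n + pO2^n)
Y = 90^2.1 / (27^2.1 + 90^2.1)
Y = 92.61%

92.61%


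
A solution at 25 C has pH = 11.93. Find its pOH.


pOH = 14 - pH
pOH = 14 - 11.93
pOH = 2.07

2.07


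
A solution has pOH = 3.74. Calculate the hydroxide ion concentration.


[OH-] = 10^(-pOH)
[OH-] = 10^(-3.74)
[OH-] = 1.820e-04 M

1.820e-04 M


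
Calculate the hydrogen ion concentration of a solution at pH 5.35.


[H+] = 10^(-pH)
[H+] = 10^(-5.35)
[H+] = 4.467e-06 M

4.467e-06 M


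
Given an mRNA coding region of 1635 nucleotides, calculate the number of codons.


codons = nucleotides / 3
codons = 1635 / 3 = 545

545


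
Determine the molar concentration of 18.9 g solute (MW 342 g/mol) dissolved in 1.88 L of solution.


C = (mass / MW) / volume
C = (18.9 / 342) / 1.88
C = 0.0294 M

0.0294 M


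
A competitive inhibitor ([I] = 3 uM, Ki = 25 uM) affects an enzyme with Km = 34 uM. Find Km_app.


Km_app = Km * (1 + [I]/Ki)
Km_app = 34 * (1 + 3/25)
Km_app = 38.08 uM

38.08 uM


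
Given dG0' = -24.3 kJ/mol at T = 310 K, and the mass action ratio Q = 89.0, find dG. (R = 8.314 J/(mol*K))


dG = dG0' + RT * ln(Q) / 1000
dG = -24.3 + 8.314 * 310 * ln(89.0) / 1000
dG = -12.7313 kJ/mol

-12.7313 kJ/mol


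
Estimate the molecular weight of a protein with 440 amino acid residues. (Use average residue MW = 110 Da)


MW = n_residues * 110 Da
MW = 440 * 110
MW = 48400 Da

48400 Da


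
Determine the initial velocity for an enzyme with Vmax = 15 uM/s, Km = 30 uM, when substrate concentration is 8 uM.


v = Vmax * [S] / (Km + [S])
v = 15 * 8 / (30 + 8)
v = 3.1579 uM/s

3.1579 uM/s


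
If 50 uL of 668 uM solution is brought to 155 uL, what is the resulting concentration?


C2 = C1 * V1 / V2
C2 = 668 * 50 / 155
C2 = 215.4839 uM

215.4839 uM


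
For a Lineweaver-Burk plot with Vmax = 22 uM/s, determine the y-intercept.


y-intercept = 1/Vmax
= 1/22
= 0.0455 s/uM

0.0455 s/uM


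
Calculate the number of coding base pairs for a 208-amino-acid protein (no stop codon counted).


Each amino acid = 1 codon = 3 bp
bp = 208 * 3 = 624 bp

624 bp


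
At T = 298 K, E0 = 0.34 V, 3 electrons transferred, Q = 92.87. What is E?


E = E0 - (RT/nF) * ln(Q)
E = 0.34 - (8.314 * 298 / (3 * 96485)) * ln(92.87)
E = 0.3012 V

0.3012 V


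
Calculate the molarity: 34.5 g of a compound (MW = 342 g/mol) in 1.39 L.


C = (mass / MW) / volume
C = (34.5 / 342) / 1.39
C = 0.0726 M

0.0726 M


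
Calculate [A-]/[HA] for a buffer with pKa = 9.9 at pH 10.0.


[A-]/[HA] = 10^(pH - pKa)
= 10^(10.0 - 9.9)
= 1.2589

1.2589


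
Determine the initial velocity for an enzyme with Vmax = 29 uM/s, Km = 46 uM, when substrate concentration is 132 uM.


v = Vmax * [S] / (Km + [S])
v = 29 * 132 / (46 + 132)
v = 21.5056 uM/s

21.5056 uM/s


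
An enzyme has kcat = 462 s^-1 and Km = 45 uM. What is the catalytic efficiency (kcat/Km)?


Catalytic efficiency = kcat / Km
= 462 / 45
= 10.2667 uM^-1*s^-1

10.2667 uM^-1*s^-1


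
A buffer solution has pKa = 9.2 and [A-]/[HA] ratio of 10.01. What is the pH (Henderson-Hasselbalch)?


pH = pKa + log10([A-]/[HA])
pH = 9.2 + log10(10.01)
pH = 10.2004

10.2004


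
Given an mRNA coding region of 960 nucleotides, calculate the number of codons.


codons = nucleotides / 3
codons = 960 / 3 = 320

320


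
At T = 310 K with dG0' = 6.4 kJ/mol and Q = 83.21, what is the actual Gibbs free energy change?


dG = dG0' + RT * ln(Q) / 1000
dG = 6.4 + 8.314 * 310 * ln(83.21) / 1000
dG = 17.7954 kJ/mol

17.7954 kJ/mol


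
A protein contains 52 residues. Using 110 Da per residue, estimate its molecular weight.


MW = n_residues * 110 Da
MW = 52 * 110
MW = 5720 Da

5720 Da


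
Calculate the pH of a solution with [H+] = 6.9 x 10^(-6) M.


pH = -log10([H+])
pH = -log10(6.9 x 10^(-6))
pH = 5.1612

5.1612


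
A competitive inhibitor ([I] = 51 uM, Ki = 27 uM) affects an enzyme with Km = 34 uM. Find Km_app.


Km_app = Km * (1 + [I]/Ki)
Km_app = 34 * (1 + 51/27)
Km_app = 98.2222 uM

98.2222 uM


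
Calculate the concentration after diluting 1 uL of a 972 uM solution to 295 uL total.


C2 = C1 * V1 / V2
C2 = 972 * 1 / 295
C2 = 3.2949 uM

3.2949 uM


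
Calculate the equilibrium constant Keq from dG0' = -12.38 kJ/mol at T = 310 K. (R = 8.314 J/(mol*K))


Keq = exp(-dG0 * 1000 / (R * T))
Keq = exp(-(-12.38) * 1000 / (8.314 * 310))
Keq = 121.9245

121.9245


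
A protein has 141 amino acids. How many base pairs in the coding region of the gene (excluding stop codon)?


Each amino acid = 1 codon = 3 bp
bp = 141 * 3 = 423 bp

423 bp


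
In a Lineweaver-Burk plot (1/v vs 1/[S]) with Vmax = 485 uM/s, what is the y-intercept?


y-intercept = 1/Vmax
= 1/485
= 0.0021 s/uM

0.0021 s/uM


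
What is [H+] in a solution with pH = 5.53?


[H+] = 10^(-pH)
[H+] = 10^(-5.53)
[H+] = 2.951e-06 M

2.951e-06 M


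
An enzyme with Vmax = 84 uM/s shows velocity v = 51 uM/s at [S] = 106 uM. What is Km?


Km = [S] * (Vmax - v) / v
Km = 106 * (84 - 51) / 51
Km = 68.5882 uM

68.5882 uM


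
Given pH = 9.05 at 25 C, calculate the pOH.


pOH = 14 - pH
pOH = 14 - 9.05
pOH = 4.95

4.95


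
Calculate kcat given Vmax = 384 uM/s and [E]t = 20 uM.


kcat = Vmax / [E]t
kcat = 384 / 20
kcat = 19.2 s^-1

19.2 s^-1


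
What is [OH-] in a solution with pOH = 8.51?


[OH-] = 10^(-pOH)
[OH-] = 10^(-8.51)
[OH-] = 3.090e-09 M

3.090e-09 M


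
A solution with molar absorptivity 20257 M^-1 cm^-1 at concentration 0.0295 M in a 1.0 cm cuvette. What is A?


A = epsilon * c * l
A = 20257 * 0.0295 * 1.0
A = 597.5815

597.5815


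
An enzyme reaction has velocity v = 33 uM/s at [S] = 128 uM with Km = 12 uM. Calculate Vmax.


Vmax = v * (Km + [S]) / [S]
Vmax = 33 * (12 + 128) / 128
Vmax = 36.0938 uM/s

36.0938 uM/s


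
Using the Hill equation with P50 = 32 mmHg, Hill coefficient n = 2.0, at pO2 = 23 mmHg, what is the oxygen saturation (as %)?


Y = pO2^n / (P50^n + pO2^n)
Y = 23^2.0 / (32^2.0 + 23^2.0)
Y = 34.06%

34.06%


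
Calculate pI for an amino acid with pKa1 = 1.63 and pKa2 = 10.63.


pI = (pKa1 + pKa2) / 2
pI = (1.63 + 10.63) / 2
pI = 6.13

6.13


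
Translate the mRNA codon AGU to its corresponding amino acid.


Standard genetic code lookup.
Codon AGU -> Ser

Ser


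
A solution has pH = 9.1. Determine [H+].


[H+] = 10^(-pH)
[H+] = 10^(-9.1)
[H+] = 7.943e-10 M

7.943e-10 M


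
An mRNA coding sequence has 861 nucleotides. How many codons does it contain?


codons = nucleotides / 3
codons = 861 / 3 = 287

287


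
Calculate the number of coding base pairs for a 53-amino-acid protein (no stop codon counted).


Each amino acid = 1 codon = 3 bp
bp = 53 * 3 = 159 bp

159 bp


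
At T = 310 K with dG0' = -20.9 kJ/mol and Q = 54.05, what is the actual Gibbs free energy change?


dG = dG0' + RT * ln(Q) / 1000
dG = -20.9 + 8.314 * 310 * ln(54.05) / 1000
dG = -10.6166 kJ/mol

-10.6166 kJ/mol


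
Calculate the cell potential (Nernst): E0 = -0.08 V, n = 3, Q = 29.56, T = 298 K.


E = E0 - (RT/nF) * ln(Q)
E = -0.08 - (8.314 * 298 / (3 * 96485)) * ln(29.56)
E = -0.109 V

-0.109 V


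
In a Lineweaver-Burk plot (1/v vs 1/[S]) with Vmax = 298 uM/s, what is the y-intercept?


y-intercept = 1/Vmax
= 1/298
= 0.0034 s/uM

0.0034 s/uM
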